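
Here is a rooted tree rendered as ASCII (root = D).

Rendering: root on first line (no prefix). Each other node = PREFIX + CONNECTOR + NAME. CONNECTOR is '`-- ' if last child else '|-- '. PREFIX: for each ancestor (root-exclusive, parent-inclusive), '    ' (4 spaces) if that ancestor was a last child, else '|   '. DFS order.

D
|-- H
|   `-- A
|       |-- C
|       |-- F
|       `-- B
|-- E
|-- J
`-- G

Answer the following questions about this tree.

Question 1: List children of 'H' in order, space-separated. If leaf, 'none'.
Answer: A

Derivation:
Node H's children (from adjacency): A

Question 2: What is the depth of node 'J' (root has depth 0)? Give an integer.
Answer: 1

Derivation:
Path from root to J: D -> J
Depth = number of edges = 1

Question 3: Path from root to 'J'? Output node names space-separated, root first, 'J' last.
Answer: D J

Derivation:
Walk down from root: D -> J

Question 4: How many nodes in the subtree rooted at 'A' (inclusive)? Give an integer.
Subtree rooted at A contains: A, B, C, F
Count = 4

Answer: 4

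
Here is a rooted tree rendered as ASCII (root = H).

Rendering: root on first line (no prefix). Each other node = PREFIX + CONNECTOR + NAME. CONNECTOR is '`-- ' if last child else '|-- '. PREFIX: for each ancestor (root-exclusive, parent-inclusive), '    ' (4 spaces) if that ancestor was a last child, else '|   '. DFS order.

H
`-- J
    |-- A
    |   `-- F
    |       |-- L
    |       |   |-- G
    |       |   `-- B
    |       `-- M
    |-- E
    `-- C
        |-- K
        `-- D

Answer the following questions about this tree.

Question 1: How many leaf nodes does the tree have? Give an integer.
Leaves (nodes with no children): B, D, E, G, K, M

Answer: 6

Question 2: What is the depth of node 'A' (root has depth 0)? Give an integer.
Answer: 2

Derivation:
Path from root to A: H -> J -> A
Depth = number of edges = 2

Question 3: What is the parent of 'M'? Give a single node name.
Scan adjacency: M appears as child of F

Answer: F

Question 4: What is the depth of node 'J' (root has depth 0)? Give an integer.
Answer: 1

Derivation:
Path from root to J: H -> J
Depth = number of edges = 1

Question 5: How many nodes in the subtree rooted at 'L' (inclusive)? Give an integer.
Answer: 3

Derivation:
Subtree rooted at L contains: B, G, L
Count = 3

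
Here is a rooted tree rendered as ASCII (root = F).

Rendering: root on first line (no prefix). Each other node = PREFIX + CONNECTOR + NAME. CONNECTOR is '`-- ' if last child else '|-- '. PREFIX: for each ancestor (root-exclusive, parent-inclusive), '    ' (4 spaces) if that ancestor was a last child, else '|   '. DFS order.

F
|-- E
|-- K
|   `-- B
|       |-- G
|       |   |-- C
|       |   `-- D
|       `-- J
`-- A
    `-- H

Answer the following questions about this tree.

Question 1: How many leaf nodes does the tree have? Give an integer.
Leaves (nodes with no children): C, D, E, H, J

Answer: 5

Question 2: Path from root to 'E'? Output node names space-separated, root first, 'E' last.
Answer: F E

Derivation:
Walk down from root: F -> E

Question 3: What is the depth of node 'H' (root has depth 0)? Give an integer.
Answer: 2

Derivation:
Path from root to H: F -> A -> H
Depth = number of edges = 2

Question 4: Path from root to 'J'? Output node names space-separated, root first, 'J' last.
Answer: F K B J

Derivation:
Walk down from root: F -> K -> B -> J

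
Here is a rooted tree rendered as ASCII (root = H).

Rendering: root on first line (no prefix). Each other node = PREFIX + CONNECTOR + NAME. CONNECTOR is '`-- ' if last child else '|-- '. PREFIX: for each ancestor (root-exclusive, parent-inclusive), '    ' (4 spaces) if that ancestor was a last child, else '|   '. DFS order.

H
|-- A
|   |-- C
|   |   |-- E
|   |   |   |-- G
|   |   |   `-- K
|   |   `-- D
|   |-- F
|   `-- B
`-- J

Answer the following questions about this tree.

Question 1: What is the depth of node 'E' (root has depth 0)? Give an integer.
Path from root to E: H -> A -> C -> E
Depth = number of edges = 3

Answer: 3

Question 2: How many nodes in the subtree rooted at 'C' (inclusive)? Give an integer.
Subtree rooted at C contains: C, D, E, G, K
Count = 5

Answer: 5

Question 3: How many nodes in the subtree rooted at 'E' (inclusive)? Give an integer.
Answer: 3

Derivation:
Subtree rooted at E contains: E, G, K
Count = 3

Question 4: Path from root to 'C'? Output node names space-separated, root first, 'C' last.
Walk down from root: H -> A -> C

Answer: H A C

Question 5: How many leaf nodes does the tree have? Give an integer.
Leaves (nodes with no children): B, D, F, G, J, K

Answer: 6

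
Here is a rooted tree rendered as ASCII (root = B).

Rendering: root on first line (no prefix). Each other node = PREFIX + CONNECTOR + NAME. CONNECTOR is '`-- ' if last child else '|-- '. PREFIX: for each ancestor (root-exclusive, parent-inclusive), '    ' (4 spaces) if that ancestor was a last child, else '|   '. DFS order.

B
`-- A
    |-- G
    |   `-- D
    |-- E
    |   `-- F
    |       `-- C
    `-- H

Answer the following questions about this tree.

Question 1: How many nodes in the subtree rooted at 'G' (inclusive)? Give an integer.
Answer: 2

Derivation:
Subtree rooted at G contains: D, G
Count = 2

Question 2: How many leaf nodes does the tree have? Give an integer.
Answer: 3

Derivation:
Leaves (nodes with no children): C, D, H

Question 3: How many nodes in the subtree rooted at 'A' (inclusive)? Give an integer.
Subtree rooted at A contains: A, C, D, E, F, G, H
Count = 7

Answer: 7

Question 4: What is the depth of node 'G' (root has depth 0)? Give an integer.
Path from root to G: B -> A -> G
Depth = number of edges = 2

Answer: 2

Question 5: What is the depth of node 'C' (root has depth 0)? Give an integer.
Path from root to C: B -> A -> E -> F -> C
Depth = number of edges = 4

Answer: 4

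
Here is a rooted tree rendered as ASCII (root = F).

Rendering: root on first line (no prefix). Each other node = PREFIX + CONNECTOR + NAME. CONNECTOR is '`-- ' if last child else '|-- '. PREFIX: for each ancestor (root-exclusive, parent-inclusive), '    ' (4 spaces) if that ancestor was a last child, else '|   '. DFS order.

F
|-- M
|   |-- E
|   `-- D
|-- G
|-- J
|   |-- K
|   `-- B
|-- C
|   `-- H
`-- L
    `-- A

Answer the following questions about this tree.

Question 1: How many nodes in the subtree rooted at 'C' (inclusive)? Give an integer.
Subtree rooted at C contains: C, H
Count = 2

Answer: 2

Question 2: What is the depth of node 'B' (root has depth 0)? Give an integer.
Path from root to B: F -> J -> B
Depth = number of edges = 2

Answer: 2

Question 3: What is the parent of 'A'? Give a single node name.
Answer: L

Derivation:
Scan adjacency: A appears as child of L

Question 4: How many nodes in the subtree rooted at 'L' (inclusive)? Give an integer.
Answer: 2

Derivation:
Subtree rooted at L contains: A, L
Count = 2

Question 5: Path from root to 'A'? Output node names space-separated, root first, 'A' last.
Walk down from root: F -> L -> A

Answer: F L A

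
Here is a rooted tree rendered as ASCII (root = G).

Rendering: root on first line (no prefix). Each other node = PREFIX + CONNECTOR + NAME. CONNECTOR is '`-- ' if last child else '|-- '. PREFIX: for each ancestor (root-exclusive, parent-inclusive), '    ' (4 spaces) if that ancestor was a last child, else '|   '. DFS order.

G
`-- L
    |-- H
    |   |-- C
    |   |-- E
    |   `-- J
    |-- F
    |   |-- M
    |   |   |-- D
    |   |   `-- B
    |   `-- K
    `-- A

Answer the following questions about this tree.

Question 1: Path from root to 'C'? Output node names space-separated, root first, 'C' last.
Answer: G L H C

Derivation:
Walk down from root: G -> L -> H -> C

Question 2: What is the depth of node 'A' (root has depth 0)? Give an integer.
Path from root to A: G -> L -> A
Depth = number of edges = 2

Answer: 2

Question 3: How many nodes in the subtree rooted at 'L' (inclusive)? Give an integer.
Subtree rooted at L contains: A, B, C, D, E, F, H, J, K, L, M
Count = 11

Answer: 11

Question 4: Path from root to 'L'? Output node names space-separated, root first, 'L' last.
Walk down from root: G -> L

Answer: G L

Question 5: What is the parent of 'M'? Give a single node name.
Answer: F

Derivation:
Scan adjacency: M appears as child of F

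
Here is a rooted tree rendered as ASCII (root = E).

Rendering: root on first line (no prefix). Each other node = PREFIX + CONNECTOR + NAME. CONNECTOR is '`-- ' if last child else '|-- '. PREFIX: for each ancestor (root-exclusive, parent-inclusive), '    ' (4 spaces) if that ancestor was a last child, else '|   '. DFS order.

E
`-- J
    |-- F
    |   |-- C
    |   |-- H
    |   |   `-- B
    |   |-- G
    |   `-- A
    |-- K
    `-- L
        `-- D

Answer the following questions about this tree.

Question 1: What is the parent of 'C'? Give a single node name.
Scan adjacency: C appears as child of F

Answer: F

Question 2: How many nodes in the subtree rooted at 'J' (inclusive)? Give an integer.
Answer: 10

Derivation:
Subtree rooted at J contains: A, B, C, D, F, G, H, J, K, L
Count = 10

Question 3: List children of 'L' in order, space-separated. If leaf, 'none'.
Answer: D

Derivation:
Node L's children (from adjacency): D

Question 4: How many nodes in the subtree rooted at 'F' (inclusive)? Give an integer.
Subtree rooted at F contains: A, B, C, F, G, H
Count = 6

Answer: 6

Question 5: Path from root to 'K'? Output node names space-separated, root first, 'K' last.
Answer: E J K

Derivation:
Walk down from root: E -> J -> K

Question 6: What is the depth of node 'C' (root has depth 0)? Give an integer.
Path from root to C: E -> J -> F -> C
Depth = number of edges = 3

Answer: 3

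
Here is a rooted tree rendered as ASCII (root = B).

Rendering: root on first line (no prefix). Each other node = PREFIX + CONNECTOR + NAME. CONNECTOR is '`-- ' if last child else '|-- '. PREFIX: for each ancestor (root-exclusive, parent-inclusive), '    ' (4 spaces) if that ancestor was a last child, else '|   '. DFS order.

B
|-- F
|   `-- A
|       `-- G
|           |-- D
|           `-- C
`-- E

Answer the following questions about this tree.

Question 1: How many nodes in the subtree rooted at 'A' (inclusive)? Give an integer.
Answer: 4

Derivation:
Subtree rooted at A contains: A, C, D, G
Count = 4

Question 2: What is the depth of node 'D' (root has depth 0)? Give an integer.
Path from root to D: B -> F -> A -> G -> D
Depth = number of edges = 4

Answer: 4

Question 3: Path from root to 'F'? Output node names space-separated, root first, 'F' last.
Answer: B F

Derivation:
Walk down from root: B -> F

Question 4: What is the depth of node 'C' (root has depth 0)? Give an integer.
Path from root to C: B -> F -> A -> G -> C
Depth = number of edges = 4

Answer: 4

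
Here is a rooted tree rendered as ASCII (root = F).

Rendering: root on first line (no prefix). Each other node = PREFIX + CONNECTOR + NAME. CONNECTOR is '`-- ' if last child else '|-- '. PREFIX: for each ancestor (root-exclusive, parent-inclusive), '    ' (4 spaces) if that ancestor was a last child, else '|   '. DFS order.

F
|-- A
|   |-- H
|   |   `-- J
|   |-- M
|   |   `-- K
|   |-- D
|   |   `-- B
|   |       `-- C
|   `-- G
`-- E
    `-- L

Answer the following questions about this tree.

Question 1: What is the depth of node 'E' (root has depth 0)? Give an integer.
Answer: 1

Derivation:
Path from root to E: F -> E
Depth = number of edges = 1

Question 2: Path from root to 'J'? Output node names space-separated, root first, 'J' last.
Answer: F A H J

Derivation:
Walk down from root: F -> A -> H -> J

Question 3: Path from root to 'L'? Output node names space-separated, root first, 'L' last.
Walk down from root: F -> E -> L

Answer: F E L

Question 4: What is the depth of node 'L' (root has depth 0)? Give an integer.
Answer: 2

Derivation:
Path from root to L: F -> E -> L
Depth = number of edges = 2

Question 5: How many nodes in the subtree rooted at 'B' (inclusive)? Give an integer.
Subtree rooted at B contains: B, C
Count = 2

Answer: 2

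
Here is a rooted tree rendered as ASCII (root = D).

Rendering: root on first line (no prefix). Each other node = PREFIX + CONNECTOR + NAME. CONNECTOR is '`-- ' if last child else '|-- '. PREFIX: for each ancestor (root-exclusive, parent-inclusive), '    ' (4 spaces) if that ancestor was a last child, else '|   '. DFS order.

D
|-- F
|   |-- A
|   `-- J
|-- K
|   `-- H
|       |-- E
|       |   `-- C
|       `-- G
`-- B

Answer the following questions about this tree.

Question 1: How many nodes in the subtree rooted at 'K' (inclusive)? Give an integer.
Subtree rooted at K contains: C, E, G, H, K
Count = 5

Answer: 5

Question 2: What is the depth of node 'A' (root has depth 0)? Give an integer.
Answer: 2

Derivation:
Path from root to A: D -> F -> A
Depth = number of edges = 2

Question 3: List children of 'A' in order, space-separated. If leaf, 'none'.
Node A's children (from adjacency): (leaf)

Answer: none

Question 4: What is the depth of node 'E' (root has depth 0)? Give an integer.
Answer: 3

Derivation:
Path from root to E: D -> K -> H -> E
Depth = number of edges = 3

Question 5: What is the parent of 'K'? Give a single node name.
Answer: D

Derivation:
Scan adjacency: K appears as child of D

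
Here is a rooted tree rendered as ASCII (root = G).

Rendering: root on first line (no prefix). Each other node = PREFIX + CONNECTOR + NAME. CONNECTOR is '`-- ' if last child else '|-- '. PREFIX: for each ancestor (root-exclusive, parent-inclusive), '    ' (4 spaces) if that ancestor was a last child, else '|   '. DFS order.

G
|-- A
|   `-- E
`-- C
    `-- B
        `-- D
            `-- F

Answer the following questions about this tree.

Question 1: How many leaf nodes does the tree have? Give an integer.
Leaves (nodes with no children): E, F

Answer: 2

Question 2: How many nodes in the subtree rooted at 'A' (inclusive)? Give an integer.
Subtree rooted at A contains: A, E
Count = 2

Answer: 2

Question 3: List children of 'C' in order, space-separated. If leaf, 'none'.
Answer: B

Derivation:
Node C's children (from adjacency): B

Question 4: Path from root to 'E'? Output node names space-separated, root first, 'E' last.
Answer: G A E

Derivation:
Walk down from root: G -> A -> E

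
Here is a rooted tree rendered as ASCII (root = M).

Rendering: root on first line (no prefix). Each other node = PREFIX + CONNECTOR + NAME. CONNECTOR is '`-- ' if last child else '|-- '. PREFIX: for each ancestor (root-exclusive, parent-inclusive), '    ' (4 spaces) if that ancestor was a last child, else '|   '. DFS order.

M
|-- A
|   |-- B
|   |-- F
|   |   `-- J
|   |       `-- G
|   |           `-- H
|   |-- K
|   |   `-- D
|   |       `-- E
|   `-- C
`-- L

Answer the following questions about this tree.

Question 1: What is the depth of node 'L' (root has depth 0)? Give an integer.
Answer: 1

Derivation:
Path from root to L: M -> L
Depth = number of edges = 1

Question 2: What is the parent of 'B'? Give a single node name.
Scan adjacency: B appears as child of A

Answer: A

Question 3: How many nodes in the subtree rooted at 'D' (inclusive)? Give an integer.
Subtree rooted at D contains: D, E
Count = 2

Answer: 2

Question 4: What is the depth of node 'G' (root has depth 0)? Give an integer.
Answer: 4

Derivation:
Path from root to G: M -> A -> F -> J -> G
Depth = number of edges = 4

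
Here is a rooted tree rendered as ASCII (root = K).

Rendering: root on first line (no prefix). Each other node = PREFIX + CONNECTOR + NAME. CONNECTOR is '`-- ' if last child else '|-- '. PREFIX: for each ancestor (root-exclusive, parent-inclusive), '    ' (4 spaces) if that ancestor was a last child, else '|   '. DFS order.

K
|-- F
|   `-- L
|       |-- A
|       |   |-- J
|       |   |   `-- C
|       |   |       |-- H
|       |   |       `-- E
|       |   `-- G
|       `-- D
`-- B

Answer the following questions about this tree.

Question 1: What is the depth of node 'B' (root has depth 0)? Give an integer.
Path from root to B: K -> B
Depth = number of edges = 1

Answer: 1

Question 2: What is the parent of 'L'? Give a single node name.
Scan adjacency: L appears as child of F

Answer: F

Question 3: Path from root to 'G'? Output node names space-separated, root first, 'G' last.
Walk down from root: K -> F -> L -> A -> G

Answer: K F L A G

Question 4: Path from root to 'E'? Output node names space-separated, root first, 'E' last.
Answer: K F L A J C E

Derivation:
Walk down from root: K -> F -> L -> A -> J -> C -> E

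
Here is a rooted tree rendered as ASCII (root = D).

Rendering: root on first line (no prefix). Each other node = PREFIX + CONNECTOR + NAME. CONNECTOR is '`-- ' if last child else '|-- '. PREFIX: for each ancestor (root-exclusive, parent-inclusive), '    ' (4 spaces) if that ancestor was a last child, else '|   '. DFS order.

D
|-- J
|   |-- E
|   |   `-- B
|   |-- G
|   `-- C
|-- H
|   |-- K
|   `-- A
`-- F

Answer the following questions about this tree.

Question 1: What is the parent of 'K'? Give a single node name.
Answer: H

Derivation:
Scan adjacency: K appears as child of H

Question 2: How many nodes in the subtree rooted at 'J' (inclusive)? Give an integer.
Answer: 5

Derivation:
Subtree rooted at J contains: B, C, E, G, J
Count = 5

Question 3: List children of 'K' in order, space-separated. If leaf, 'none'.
Node K's children (from adjacency): (leaf)

Answer: none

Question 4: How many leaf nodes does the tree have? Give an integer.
Answer: 6

Derivation:
Leaves (nodes with no children): A, B, C, F, G, K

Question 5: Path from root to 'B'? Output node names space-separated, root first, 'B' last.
Answer: D J E B

Derivation:
Walk down from root: D -> J -> E -> B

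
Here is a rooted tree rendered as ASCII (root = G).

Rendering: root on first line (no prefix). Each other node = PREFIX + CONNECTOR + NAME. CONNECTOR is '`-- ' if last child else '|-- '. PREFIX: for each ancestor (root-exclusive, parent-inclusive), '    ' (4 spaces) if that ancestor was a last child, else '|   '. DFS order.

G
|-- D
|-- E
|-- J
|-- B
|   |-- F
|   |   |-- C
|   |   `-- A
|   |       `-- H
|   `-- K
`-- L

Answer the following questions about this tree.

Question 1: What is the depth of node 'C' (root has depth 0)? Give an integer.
Answer: 3

Derivation:
Path from root to C: G -> B -> F -> C
Depth = number of edges = 3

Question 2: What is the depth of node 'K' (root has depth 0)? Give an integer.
Answer: 2

Derivation:
Path from root to K: G -> B -> K
Depth = number of edges = 2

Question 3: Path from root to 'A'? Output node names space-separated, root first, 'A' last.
Walk down from root: G -> B -> F -> A

Answer: G B F A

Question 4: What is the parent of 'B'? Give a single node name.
Answer: G

Derivation:
Scan adjacency: B appears as child of G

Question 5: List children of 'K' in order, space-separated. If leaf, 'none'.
Node K's children (from adjacency): (leaf)

Answer: none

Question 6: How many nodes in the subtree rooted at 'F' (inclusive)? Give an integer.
Answer: 4

Derivation:
Subtree rooted at F contains: A, C, F, H
Count = 4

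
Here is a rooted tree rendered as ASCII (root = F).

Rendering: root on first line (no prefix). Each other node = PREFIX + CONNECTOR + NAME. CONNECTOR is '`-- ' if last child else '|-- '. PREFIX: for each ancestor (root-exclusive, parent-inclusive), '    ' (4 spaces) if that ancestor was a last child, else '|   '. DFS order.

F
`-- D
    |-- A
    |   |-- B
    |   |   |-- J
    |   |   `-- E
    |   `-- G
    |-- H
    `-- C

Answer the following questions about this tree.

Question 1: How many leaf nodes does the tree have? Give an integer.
Leaves (nodes with no children): C, E, G, H, J

Answer: 5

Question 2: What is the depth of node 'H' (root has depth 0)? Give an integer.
Path from root to H: F -> D -> H
Depth = number of edges = 2

Answer: 2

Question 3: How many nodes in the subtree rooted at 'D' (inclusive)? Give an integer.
Subtree rooted at D contains: A, B, C, D, E, G, H, J
Count = 8

Answer: 8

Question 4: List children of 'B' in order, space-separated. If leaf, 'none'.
Answer: J E

Derivation:
Node B's children (from adjacency): J, E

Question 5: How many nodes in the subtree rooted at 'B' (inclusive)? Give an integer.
Answer: 3

Derivation:
Subtree rooted at B contains: B, E, J
Count = 3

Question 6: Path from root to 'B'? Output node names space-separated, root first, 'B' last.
Walk down from root: F -> D -> A -> B

Answer: F D A B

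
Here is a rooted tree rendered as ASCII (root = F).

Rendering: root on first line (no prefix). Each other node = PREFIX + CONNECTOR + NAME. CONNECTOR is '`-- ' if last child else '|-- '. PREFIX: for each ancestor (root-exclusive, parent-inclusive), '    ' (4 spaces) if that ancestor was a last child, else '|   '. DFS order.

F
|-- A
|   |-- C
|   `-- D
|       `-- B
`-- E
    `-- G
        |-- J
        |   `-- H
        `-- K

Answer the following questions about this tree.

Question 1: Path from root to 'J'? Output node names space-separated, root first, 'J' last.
Answer: F E G J

Derivation:
Walk down from root: F -> E -> G -> J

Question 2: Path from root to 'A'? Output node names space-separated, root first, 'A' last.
Answer: F A

Derivation:
Walk down from root: F -> A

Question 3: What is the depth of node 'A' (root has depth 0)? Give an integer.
Answer: 1

Derivation:
Path from root to A: F -> A
Depth = number of edges = 1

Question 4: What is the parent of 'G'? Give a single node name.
Scan adjacency: G appears as child of E

Answer: E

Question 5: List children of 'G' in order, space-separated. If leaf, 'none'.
Node G's children (from adjacency): J, K

Answer: J K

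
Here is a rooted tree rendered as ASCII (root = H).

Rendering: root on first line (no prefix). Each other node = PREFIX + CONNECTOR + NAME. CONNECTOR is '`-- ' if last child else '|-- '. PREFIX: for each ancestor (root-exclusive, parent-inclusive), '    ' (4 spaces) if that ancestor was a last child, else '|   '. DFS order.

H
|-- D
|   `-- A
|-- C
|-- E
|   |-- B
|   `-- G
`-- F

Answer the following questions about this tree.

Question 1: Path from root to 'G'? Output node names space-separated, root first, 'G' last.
Walk down from root: H -> E -> G

Answer: H E G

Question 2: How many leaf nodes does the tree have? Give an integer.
Leaves (nodes with no children): A, B, C, F, G

Answer: 5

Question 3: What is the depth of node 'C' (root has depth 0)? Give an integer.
Path from root to C: H -> C
Depth = number of edges = 1

Answer: 1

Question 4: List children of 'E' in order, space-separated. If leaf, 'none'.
Node E's children (from adjacency): B, G

Answer: B G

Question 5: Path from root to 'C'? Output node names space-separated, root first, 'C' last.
Answer: H C

Derivation:
Walk down from root: H -> C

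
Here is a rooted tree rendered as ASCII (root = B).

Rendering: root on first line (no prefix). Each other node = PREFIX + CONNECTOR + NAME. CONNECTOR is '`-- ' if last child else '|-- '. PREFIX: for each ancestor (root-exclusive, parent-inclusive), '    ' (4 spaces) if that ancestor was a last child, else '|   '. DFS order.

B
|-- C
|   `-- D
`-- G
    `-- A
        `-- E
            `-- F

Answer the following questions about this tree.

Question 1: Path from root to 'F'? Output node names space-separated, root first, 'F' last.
Walk down from root: B -> G -> A -> E -> F

Answer: B G A E F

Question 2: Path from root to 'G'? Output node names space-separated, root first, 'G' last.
Answer: B G

Derivation:
Walk down from root: B -> G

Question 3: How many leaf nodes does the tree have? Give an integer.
Answer: 2

Derivation:
Leaves (nodes with no children): D, F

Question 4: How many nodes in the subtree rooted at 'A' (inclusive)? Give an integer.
Answer: 3

Derivation:
Subtree rooted at A contains: A, E, F
Count = 3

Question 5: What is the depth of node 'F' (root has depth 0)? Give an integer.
Answer: 4

Derivation:
Path from root to F: B -> G -> A -> E -> F
Depth = number of edges = 4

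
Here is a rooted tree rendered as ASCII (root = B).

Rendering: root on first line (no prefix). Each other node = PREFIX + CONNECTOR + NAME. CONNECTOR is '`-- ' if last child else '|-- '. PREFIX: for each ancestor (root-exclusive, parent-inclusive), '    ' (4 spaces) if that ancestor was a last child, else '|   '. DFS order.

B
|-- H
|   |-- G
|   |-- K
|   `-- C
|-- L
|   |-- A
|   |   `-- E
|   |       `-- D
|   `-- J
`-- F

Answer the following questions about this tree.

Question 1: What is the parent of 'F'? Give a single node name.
Answer: B

Derivation:
Scan adjacency: F appears as child of B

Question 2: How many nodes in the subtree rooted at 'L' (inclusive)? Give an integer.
Subtree rooted at L contains: A, D, E, J, L
Count = 5

Answer: 5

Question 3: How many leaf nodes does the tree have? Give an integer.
Answer: 6

Derivation:
Leaves (nodes with no children): C, D, F, G, J, K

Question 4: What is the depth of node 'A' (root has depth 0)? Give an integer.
Path from root to A: B -> L -> A
Depth = number of edges = 2

Answer: 2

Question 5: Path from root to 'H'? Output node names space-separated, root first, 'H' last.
Answer: B H

Derivation:
Walk down from root: B -> H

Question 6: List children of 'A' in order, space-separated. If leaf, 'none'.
Node A's children (from adjacency): E

Answer: E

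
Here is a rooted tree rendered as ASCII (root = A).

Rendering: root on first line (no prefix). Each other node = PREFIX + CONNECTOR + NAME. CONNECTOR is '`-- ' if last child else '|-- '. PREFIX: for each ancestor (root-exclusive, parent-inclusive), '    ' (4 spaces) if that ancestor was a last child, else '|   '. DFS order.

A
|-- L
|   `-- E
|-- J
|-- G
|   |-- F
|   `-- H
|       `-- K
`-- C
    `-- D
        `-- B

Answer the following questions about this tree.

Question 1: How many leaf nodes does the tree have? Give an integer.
Answer: 5

Derivation:
Leaves (nodes with no children): B, E, F, J, K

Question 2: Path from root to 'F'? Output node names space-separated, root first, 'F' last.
Answer: A G F

Derivation:
Walk down from root: A -> G -> F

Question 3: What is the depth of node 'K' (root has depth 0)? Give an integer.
Answer: 3

Derivation:
Path from root to K: A -> G -> H -> K
Depth = number of edges = 3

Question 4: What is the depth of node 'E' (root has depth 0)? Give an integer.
Path from root to E: A -> L -> E
Depth = number of edges = 2

Answer: 2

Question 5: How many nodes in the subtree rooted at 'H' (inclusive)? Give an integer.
Subtree rooted at H contains: H, K
Count = 2

Answer: 2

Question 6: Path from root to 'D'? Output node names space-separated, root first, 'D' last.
Walk down from root: A -> C -> D

Answer: A C D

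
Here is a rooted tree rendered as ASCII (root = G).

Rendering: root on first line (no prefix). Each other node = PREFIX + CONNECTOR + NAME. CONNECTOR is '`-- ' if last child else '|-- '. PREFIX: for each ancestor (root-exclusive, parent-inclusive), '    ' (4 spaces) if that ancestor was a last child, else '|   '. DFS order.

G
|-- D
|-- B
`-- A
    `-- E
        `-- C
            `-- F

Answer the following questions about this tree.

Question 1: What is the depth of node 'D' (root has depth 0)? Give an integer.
Path from root to D: G -> D
Depth = number of edges = 1

Answer: 1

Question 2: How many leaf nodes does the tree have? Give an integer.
Leaves (nodes with no children): B, D, F

Answer: 3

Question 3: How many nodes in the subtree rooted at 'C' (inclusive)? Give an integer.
Answer: 2

Derivation:
Subtree rooted at C contains: C, F
Count = 2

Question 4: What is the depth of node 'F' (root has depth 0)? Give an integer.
Path from root to F: G -> A -> E -> C -> F
Depth = number of edges = 4

Answer: 4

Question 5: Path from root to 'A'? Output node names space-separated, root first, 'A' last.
Walk down from root: G -> A

Answer: G A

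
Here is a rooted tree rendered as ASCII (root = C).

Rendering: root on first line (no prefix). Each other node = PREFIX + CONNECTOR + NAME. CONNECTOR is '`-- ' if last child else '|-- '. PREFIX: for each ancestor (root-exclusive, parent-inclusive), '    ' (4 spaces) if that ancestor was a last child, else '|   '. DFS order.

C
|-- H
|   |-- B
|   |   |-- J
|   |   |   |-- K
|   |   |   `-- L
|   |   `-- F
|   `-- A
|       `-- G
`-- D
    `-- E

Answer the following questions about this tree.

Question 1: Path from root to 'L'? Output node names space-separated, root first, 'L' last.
Answer: C H B J L

Derivation:
Walk down from root: C -> H -> B -> J -> L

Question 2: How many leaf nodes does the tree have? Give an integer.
Answer: 5

Derivation:
Leaves (nodes with no children): E, F, G, K, L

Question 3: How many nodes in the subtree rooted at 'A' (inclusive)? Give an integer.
Answer: 2

Derivation:
Subtree rooted at A contains: A, G
Count = 2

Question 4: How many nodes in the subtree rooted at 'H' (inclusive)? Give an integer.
Answer: 8

Derivation:
Subtree rooted at H contains: A, B, F, G, H, J, K, L
Count = 8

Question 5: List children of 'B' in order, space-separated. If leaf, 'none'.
Answer: J F

Derivation:
Node B's children (from adjacency): J, F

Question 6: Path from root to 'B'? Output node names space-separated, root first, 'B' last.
Walk down from root: C -> H -> B

Answer: C H B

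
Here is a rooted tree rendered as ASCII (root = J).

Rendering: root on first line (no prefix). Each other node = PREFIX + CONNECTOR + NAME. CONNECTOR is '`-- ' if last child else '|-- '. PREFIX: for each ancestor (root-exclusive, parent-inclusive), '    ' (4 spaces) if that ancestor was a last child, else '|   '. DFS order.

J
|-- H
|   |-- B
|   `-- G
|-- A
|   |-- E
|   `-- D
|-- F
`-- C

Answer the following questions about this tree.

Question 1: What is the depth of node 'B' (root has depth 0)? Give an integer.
Path from root to B: J -> H -> B
Depth = number of edges = 2

Answer: 2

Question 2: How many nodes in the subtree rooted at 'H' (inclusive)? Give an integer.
Answer: 3

Derivation:
Subtree rooted at H contains: B, G, H
Count = 3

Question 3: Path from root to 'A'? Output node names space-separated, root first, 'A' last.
Answer: J A

Derivation:
Walk down from root: J -> A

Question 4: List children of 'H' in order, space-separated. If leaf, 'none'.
Node H's children (from adjacency): B, G

Answer: B G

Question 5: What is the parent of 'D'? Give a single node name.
Answer: A

Derivation:
Scan adjacency: D appears as child of A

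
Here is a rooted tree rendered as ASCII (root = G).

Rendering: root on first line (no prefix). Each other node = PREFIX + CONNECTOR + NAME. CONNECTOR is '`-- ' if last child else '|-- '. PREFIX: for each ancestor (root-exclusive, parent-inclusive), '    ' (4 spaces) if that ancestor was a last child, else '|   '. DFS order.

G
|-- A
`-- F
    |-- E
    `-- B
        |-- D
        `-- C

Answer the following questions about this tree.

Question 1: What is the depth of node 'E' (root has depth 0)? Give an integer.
Path from root to E: G -> F -> E
Depth = number of edges = 2

Answer: 2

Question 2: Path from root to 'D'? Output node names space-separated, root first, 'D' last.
Walk down from root: G -> F -> B -> D

Answer: G F B D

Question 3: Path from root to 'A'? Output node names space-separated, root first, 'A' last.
Answer: G A

Derivation:
Walk down from root: G -> A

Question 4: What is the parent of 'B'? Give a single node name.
Answer: F

Derivation:
Scan adjacency: B appears as child of F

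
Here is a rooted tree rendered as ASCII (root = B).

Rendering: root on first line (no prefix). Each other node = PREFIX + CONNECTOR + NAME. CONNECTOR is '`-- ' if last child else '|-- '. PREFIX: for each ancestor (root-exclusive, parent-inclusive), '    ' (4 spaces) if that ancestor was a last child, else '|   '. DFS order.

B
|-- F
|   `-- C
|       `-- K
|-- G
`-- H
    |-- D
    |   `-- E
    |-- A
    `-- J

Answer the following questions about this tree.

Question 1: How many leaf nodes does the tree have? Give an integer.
Answer: 5

Derivation:
Leaves (nodes with no children): A, E, G, J, K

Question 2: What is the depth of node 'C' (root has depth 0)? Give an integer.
Answer: 2

Derivation:
Path from root to C: B -> F -> C
Depth = number of edges = 2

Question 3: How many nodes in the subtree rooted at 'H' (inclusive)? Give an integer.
Subtree rooted at H contains: A, D, E, H, J
Count = 5

Answer: 5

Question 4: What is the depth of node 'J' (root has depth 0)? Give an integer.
Path from root to J: B -> H -> J
Depth = number of edges = 2

Answer: 2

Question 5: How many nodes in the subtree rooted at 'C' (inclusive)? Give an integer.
Answer: 2

Derivation:
Subtree rooted at C contains: C, K
Count = 2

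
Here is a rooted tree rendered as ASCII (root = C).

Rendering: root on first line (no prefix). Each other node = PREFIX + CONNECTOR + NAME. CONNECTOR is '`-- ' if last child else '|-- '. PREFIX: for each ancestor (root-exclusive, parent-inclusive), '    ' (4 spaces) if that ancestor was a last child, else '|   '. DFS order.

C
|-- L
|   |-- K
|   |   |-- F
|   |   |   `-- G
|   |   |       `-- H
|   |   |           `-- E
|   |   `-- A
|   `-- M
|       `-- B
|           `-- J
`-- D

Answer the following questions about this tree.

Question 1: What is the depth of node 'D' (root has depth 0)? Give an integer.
Answer: 1

Derivation:
Path from root to D: C -> D
Depth = number of edges = 1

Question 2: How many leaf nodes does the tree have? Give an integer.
Answer: 4

Derivation:
Leaves (nodes with no children): A, D, E, J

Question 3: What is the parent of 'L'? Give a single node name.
Answer: C

Derivation:
Scan adjacency: L appears as child of C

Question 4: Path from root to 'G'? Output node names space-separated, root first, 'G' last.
Answer: C L K F G

Derivation:
Walk down from root: C -> L -> K -> F -> G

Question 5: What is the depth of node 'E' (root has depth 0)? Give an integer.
Path from root to E: C -> L -> K -> F -> G -> H -> E
Depth = number of edges = 6

Answer: 6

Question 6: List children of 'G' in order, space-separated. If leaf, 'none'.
Answer: H

Derivation:
Node G's children (from adjacency): H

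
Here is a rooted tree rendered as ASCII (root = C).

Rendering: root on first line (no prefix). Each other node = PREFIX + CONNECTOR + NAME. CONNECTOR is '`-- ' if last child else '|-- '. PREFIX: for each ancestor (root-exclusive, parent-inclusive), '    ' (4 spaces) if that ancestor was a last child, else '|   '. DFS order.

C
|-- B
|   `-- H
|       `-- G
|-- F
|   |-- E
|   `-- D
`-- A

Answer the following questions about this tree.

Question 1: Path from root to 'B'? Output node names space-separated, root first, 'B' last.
Answer: C B

Derivation:
Walk down from root: C -> B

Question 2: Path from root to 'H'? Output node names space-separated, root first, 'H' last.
Walk down from root: C -> B -> H

Answer: C B H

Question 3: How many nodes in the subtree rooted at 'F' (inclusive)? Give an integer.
Subtree rooted at F contains: D, E, F
Count = 3

Answer: 3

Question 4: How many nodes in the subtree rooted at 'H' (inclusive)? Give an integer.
Answer: 2

Derivation:
Subtree rooted at H contains: G, H
Count = 2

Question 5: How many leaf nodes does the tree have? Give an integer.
Leaves (nodes with no children): A, D, E, G

Answer: 4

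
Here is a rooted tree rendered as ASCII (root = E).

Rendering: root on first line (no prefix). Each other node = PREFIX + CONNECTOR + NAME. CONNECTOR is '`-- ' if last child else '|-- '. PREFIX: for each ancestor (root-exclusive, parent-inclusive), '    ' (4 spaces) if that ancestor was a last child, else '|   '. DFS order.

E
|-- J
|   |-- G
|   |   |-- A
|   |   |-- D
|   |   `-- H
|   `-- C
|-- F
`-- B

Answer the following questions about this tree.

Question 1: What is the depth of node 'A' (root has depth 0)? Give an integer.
Answer: 3

Derivation:
Path from root to A: E -> J -> G -> A
Depth = number of edges = 3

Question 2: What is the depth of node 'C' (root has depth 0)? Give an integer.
Path from root to C: E -> J -> C
Depth = number of edges = 2

Answer: 2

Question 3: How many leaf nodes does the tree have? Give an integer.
Answer: 6

Derivation:
Leaves (nodes with no children): A, B, C, D, F, H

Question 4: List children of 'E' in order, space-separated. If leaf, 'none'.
Answer: J F B

Derivation:
Node E's children (from adjacency): J, F, B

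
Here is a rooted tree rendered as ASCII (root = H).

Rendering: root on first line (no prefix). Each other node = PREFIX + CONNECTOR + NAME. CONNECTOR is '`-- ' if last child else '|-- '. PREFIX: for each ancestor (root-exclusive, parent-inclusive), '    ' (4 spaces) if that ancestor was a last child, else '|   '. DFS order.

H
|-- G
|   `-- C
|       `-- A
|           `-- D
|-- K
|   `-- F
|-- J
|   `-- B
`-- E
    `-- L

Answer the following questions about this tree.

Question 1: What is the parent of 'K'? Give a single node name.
Scan adjacency: K appears as child of H

Answer: H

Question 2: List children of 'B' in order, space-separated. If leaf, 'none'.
Node B's children (from adjacency): (leaf)

Answer: none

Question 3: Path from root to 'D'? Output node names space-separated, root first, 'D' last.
Answer: H G C A D

Derivation:
Walk down from root: H -> G -> C -> A -> D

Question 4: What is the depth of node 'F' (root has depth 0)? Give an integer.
Answer: 2

Derivation:
Path from root to F: H -> K -> F
Depth = number of edges = 2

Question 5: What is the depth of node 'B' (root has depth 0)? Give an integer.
Answer: 2

Derivation:
Path from root to B: H -> J -> B
Depth = number of edges = 2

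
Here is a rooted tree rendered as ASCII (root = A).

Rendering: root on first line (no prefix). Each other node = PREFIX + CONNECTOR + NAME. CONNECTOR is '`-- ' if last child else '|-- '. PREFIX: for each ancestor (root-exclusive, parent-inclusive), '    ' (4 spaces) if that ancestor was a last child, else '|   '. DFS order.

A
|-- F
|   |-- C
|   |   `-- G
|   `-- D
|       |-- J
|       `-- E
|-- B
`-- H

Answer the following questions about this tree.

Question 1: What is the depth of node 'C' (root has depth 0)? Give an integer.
Path from root to C: A -> F -> C
Depth = number of edges = 2

Answer: 2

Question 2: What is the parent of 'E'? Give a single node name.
Scan adjacency: E appears as child of D

Answer: D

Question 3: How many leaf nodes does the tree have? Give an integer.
Answer: 5

Derivation:
Leaves (nodes with no children): B, E, G, H, J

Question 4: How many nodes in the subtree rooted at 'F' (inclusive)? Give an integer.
Subtree rooted at F contains: C, D, E, F, G, J
Count = 6

Answer: 6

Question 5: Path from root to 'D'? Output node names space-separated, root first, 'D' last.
Answer: A F D

Derivation:
Walk down from root: A -> F -> D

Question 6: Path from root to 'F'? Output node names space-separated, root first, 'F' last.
Answer: A F

Derivation:
Walk down from root: A -> F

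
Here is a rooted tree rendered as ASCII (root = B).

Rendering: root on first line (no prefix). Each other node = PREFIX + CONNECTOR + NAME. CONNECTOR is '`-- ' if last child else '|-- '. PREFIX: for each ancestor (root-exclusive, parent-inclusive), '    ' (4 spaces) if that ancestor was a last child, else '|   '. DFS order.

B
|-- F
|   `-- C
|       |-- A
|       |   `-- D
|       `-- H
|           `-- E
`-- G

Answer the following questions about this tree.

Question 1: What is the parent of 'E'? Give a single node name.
Scan adjacency: E appears as child of H

Answer: H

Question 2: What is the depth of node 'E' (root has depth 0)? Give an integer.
Path from root to E: B -> F -> C -> H -> E
Depth = number of edges = 4

Answer: 4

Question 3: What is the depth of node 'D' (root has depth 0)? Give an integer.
Path from root to D: B -> F -> C -> A -> D
Depth = number of edges = 4

Answer: 4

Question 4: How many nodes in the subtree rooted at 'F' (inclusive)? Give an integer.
Answer: 6

Derivation:
Subtree rooted at F contains: A, C, D, E, F, H
Count = 6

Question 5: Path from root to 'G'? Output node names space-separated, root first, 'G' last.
Answer: B G

Derivation:
Walk down from root: B -> G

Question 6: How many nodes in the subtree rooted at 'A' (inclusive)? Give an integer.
Subtree rooted at A contains: A, D
Count = 2

Answer: 2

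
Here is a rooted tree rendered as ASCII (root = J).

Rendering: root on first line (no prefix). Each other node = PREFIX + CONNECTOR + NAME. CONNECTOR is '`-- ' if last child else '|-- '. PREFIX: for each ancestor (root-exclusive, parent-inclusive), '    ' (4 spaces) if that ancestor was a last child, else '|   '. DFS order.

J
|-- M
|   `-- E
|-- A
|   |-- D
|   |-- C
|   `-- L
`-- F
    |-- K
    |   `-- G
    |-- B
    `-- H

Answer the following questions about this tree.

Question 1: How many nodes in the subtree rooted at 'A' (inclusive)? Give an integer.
Answer: 4

Derivation:
Subtree rooted at A contains: A, C, D, L
Count = 4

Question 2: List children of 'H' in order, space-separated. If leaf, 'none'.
Answer: none

Derivation:
Node H's children (from adjacency): (leaf)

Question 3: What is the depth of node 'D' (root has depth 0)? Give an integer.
Path from root to D: J -> A -> D
Depth = number of edges = 2

Answer: 2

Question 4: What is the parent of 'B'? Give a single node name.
Scan adjacency: B appears as child of F

Answer: F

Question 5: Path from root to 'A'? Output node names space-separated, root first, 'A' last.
Walk down from root: J -> A

Answer: J A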